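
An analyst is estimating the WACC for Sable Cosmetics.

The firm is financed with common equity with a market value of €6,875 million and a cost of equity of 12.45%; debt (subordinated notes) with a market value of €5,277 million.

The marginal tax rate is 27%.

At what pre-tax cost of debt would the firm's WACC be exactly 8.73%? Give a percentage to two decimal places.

5.32%

Total capital V = 6875 + 5277 = 12152.
Equity weight = 6875/12152 = 0.5658.
Subordinated notes weight = 5277/12152 = 0.4342.
Equity contribution = 0.5658 × 12.45% = 7.0436%.
Remaining for debt = 8.73% − 7.0436% = 1.6864%.
Rd × (1 − 27%) × 0.4342 = 1.6864%  ⇒  Rd = 5.3199%.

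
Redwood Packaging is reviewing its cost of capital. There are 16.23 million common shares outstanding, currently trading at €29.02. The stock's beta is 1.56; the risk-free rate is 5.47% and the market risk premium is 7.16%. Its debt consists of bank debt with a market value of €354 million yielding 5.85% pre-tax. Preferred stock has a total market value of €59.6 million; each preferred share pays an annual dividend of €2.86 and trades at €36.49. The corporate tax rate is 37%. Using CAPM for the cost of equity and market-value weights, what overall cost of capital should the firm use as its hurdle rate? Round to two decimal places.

10.86%

Cost of equity via CAPM: Re = 5.47% + 1.56 × 7.16% = 16.6396%.
Cost of preferred: Rp = 2.86 / 36.49 = 7.8378%.
Market value of equity E = 29.02 × 16.23m = 470.9946m.
Total capital V = 470.9946 + 59.6 + 354 = 884.5946.
Equity: weight = 470.9946/884.5946 = 0.5324; cost = 16.6396%.
Preferred: weight = 59.6/884.5946 = 0.0674; cost = 7.8378%.
Bank debt: weight = 354/884.5946 = 0.4002; after-tax cost = 5.85% × (1 − 37%) = 3.6855%.
WACC = 0.5324 × 16.6396% + 0.0674 × 7.8378% + 0.4002 × 3.6855% = 10.8626%.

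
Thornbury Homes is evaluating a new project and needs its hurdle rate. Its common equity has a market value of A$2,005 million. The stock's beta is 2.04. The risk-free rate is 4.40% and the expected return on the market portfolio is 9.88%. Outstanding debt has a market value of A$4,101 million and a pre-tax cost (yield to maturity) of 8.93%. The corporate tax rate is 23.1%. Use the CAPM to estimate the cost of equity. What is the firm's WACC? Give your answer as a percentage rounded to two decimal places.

9.73%

Market risk premium = 9.88% − 4.4% = 5.48%.
Cost of equity via CAPM: Re = 4.4% + 2.04 × 5.48% = 15.5792%.
Total capital V = 2005 + 4101 = 6106.
Equity: weight = 2005/6106 = 0.3284; cost = 15.5792%.
Debt: weight = 4101/6106 = 0.6716; after-tax cost = 8.93% × (1 − 23.1%) = 6.8672%.
WACC = 0.3284 × 15.5792% + 0.6716 × 6.8672% = 9.7279%.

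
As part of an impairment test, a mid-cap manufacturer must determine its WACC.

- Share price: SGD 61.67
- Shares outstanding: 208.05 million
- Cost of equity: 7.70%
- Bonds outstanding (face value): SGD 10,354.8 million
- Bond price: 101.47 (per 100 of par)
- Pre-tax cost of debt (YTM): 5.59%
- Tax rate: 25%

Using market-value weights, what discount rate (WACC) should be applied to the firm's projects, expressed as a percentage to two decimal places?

Market value of equity E = 61.67 × 208.05m = 12830.4435m. Market value of debt D = 10354.8m × 101.47/100 = 10507.01556m.
Total capital V = 12830.4435 + 10507.01556 = 23337.45906.
Equity: weight = 12830.4435/23337.45906 = 0.5498; cost = 7.7%.
Bonds outstanding: weight = 10507.01556/23337.45906 = 0.4502; after-tax cost = 5.59% × (1 − 25%) = 4.1925%.
WACC = 0.5498 × 7.7000% + 0.4502 × 4.1925% = 6.1208%.

6.12%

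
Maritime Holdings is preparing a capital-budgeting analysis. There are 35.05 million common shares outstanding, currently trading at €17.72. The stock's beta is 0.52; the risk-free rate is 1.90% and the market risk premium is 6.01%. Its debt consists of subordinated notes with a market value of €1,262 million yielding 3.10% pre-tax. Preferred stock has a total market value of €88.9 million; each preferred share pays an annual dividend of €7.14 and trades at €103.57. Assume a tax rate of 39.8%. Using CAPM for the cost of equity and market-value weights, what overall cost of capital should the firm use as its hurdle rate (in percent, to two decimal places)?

3.09%

Cost of equity via CAPM: Re = 1.9% + 0.52 × 6.01% = 5.0252%.
Cost of preferred: Rp = 7.14 / 103.57 = 6.8939%.
Market value of equity E = 17.72 × 35.05m = 621.086m.
Total capital V = 621.086 + 88.9 + 1262 = 1971.986.
Equity: weight = 621.086/1971.986 = 0.3150; cost = 5.0252%.
Preferred: weight = 88.9/1971.986 = 0.0451; cost = 6.8939%.
Subordinated notes: weight = 1262/1971.986 = 0.6400; after-tax cost = 3.1% × (1 − 39.8%) = 1.8662%.
WACC = 0.3150 × 5.0252% + 0.0451 × 6.8939% + 0.6400 × 1.8662% = 3.0878%.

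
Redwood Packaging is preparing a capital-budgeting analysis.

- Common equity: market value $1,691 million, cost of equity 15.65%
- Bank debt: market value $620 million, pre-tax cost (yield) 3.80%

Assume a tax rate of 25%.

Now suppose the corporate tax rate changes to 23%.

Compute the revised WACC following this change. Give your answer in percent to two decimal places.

After the change:
Total capital V = 1691 + 620 = 2311.
Equity: weight = 1691/2311 = 0.7317; cost = 15.65%.
Bank debt: weight = 620/2311 = 0.2683; after-tax cost = 3.8% × (1 − 23%) = 2.9260%.
WACC = 0.7317 × 15.6500% + 0.2683 × 2.9260% = 12.2364%.

12.24%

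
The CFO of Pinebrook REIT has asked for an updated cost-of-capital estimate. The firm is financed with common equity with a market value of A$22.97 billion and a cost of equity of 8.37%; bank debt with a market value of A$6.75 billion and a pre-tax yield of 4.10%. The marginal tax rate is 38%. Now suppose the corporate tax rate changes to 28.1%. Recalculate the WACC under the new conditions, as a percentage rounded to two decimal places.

7.14%

After the change:
Total capital V = 22.97 + 6.75 = 29.72.
Equity: weight = 22.97/29.72 = 0.7729; cost = 8.37%.
Bank debt: weight = 6.75/29.72 = 0.2271; after-tax cost = 4.1% × (1 − 28.1%) = 2.9479%.
WACC = 0.7729 × 8.3700% + 0.2271 × 2.9479% = 7.1385%.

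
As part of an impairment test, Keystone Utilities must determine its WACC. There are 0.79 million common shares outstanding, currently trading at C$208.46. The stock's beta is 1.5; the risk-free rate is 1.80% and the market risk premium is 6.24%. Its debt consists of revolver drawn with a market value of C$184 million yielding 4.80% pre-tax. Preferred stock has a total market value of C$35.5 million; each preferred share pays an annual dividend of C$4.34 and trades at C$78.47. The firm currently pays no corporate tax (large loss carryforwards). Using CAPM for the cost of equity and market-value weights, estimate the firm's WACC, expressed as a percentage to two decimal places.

Cost of equity via CAPM: Re = 1.8% + 1.5 × 6.24% = 11.1600%.
Cost of preferred: Rp = 4.34 / 78.47 = 5.5308%.
Market value of equity E = 208.46 × 0.79m = 164.6834m.
Total capital V = 164.6834 + 35.5 + 184 = 384.1834.
Equity: weight = 164.6834/384.1834 = 0.4287; cost = 11.16%.
Preferred: weight = 35.5/384.1834 = 0.0924; cost = 5.5308%.
Revolver drawn: weight = 184/384.1834 = 0.4789; after-tax cost = 4.8% × (1 − 0%) = 4.8000%.
WACC = 0.4287 × 11.1600% + 0.0924 × 5.5308% + 0.4789 × 4.8000% = 7.5938%.

7.59%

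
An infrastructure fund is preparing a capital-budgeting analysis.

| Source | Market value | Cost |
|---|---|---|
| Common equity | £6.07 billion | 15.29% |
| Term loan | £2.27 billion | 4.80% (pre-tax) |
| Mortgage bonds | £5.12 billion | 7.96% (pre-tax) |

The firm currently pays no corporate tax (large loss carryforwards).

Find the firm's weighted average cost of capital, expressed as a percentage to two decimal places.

Total capital V = 6.07 + 2.27 + 5.12 = 13.46.
Equity: weight = 6.07/13.46 = 0.4510; cost = 15.29%.
Term loan: weight = 2.27/13.46 = 0.1686; after-tax cost = 4.8% × (1 − 0%) = 4.8000%.
Mortgage bonds: weight = 5.12/13.46 = 0.3804; after-tax cost = 7.96% × (1 − 0%) = 7.9600%.
WACC = 0.4510 × 15.2900% + 0.1686 × 4.8000% + 0.3804 × 7.9600% = 10.7327%.

10.73%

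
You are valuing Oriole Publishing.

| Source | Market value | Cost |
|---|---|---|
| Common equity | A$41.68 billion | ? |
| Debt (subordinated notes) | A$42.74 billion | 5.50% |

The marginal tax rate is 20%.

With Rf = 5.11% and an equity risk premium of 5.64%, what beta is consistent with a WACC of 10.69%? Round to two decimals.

Total capital V = 41.68 + 42.74 = 84.42.
Equity weight = 41.68/84.42 = 0.4937.
Subordinated notes weight = 42.74/84.42 = 0.5063.
Debt contribution = 0.5063 × 5.5% × (1 − 20%) = 2.2276%.
Required equity contribution = 10.69% − 2.2276% = 8.4624%  ⇒  Re = 17.1400%.
CAPM: 17.1400% = 5.11% + β × 5.64%  ⇒  β = 2.1330.

2.13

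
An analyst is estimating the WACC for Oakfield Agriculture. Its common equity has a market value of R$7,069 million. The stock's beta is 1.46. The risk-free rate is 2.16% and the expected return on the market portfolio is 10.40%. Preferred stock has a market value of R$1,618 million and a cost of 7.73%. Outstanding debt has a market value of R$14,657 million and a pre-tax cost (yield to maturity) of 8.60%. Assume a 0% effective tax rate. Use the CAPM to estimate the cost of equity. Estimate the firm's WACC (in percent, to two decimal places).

Market risk premium = 10.4% − 2.16% = 8.24%.
Cost of equity via CAPM: Re = 2.16% + 1.46 × 8.24% = 14.1904%.
Total capital V = 7069 + 1618 + 14657 = 23344.
Equity: weight = 7069/23344 = 0.3028; cost = 14.1904%.
Preferred: weight = 1618/23344 = 0.0693; cost = 7.73%.
Debt: weight = 14657/23344 = 0.6279; after-tax cost = 8.6% × (1 − 0%) = 8.6000%.
WACC = 0.3028 × 14.1904% + 0.0693 × 7.7300% + 0.6279 × 8.6000% = 10.2326%.

10.23%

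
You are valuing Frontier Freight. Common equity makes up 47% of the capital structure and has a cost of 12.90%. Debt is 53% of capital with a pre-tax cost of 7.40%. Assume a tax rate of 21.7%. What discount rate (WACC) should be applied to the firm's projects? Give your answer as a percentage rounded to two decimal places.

After-tax cost of debt = 7.4% × (1 − 21.7%) = 5.7942%.
WACC = 0.470 × 12.9000% + 0.530 × 5.7942% = 9.1339%.

9.13%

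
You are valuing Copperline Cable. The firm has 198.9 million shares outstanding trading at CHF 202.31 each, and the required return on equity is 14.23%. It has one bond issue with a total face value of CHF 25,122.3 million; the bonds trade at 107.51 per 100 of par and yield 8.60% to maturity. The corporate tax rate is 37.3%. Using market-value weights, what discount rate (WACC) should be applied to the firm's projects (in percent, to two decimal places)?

10.68%

Market value of equity E = 202.31 × 198.9m = 40239.459m. Market value of debt D = 25122.3m × 107.51/100 = 27008.98473m.
Total capital V = 40239.459 + 27008.98473 = 67248.44373.
Equity: weight = 40239.459/67248.44373 = 0.5984; cost = 14.23%.
Bonds outstanding: weight = 27008.98473/67248.44373 = 0.4016; after-tax cost = 8.6% × (1 − 37.3%) = 5.3922%.
WACC = 0.5984 × 14.2300% + 0.4016 × 5.3922% = 10.6805%.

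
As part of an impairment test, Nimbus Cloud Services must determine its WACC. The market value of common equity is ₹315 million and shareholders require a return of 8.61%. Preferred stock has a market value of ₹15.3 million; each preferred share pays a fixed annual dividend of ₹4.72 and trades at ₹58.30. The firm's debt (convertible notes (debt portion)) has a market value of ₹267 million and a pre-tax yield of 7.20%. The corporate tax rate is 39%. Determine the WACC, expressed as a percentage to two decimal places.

Cost of preferred: Rp = 4.72 / 58.3 = 8.0961%.
Total capital V = 315 + 15.3 + 267 = 597.3.
Equity: weight = 315/597.3 = 0.5274; cost = 8.61%.
Preferred: weight = 15.3/597.3 = 0.0256; cost = 8.0961%.
Convertible notes (debt portion): weight = 267/597.3 = 0.4470; after-tax cost = 7.2% × (1 − 39%) = 4.3920%.
WACC = 0.5274 × 8.6100% + 0.0256 × 8.0961% + 0.4470 × 4.3920% = 6.7113%.

6.71%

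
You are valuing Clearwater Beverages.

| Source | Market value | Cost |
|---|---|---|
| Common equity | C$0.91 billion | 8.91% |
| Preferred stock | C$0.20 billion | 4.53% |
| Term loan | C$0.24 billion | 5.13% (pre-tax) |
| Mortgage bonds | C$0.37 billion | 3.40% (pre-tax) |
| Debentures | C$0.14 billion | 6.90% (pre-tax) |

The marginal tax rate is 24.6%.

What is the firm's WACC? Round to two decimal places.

6.25%

Total capital V = 0.91 + 0.2 + 0.24 + 0.37 + 0.14 = 1.86.
Equity: weight = 0.91/1.86 = 0.4892; cost = 8.91%.
Preferred: weight = 0.2/1.86 = 0.1075; cost = 4.53%.
Term loan: weight = 0.24/1.86 = 0.1290; after-tax cost = 5.13% × (1 − 24.6%) = 3.8680%.
Mortgage bonds: weight = 0.37/1.86 = 0.1989; after-tax cost = 3.4% × (1 − 24.6%) = 2.5636%.
Debentures: weight = 0.14/1.86 = 0.0753; after-tax cost = 6.9% × (1 − 24.6%) = 5.2026%.
WACC = 0.4892 × 8.9100% + 0.1075 × 4.5300% + 0.1290 × 3.8680% + 0.1989 × 2.5636% + 0.0753 × 5.2026% = 6.2469%.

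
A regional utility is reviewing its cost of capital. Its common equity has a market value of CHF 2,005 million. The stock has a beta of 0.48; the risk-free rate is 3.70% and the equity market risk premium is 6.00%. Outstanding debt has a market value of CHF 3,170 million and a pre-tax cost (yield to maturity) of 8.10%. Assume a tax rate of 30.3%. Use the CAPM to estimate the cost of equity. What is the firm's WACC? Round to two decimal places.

Cost of equity via CAPM: Re = 3.7% + 0.48 × 6.0% = 6.5800%.
Total capital V = 2005 + 3170 = 5175.
Equity: weight = 2005/5175 = 0.3874; cost = 6.58%.
Debt: weight = 3170/5175 = 0.6126; after-tax cost = 8.1% × (1 − 30.3%) = 5.6457%.
WACC = 0.3874 × 6.5800% + 0.6126 × 5.6457% = 6.0077%.

6.01%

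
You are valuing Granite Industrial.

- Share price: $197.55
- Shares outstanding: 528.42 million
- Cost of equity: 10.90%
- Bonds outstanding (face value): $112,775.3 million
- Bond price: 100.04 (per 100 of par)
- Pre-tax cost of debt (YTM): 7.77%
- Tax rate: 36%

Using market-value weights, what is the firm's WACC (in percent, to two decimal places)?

7.82%

Market value of equity E = 197.55 × 528.42m = 104389.371m. Market value of debt D = 112775.3m × 100.04/100 = 112820.41012m.
Total capital V = 104389.371 + 112820.41012 = 217209.78112.
Equity: weight = 104389.371/217209.78112 = 0.4806; cost = 10.9%.
Bonds outstanding: weight = 112820.41012/217209.78112 = 0.5194; after-tax cost = 7.77% × (1 − 36%) = 4.9728%.
WACC = 0.4806 × 10.9000% + 0.5194 × 4.9728% = 7.8214%.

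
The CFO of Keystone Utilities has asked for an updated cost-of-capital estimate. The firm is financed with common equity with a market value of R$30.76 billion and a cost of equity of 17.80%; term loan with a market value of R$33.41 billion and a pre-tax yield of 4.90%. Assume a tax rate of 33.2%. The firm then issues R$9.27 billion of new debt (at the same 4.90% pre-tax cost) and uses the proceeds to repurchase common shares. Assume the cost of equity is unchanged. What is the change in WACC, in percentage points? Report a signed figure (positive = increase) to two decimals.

-2.10 pp

Current WACC:
Total capital V = 30.76 + 33.41 = 64.17.
Equity: weight = 30.76/64.17 = 0.4794; cost = 17.8%.
Term loan: weight = 33.41/64.17 = 0.5206; after-tax cost = 4.9% × (1 − 33.2%) = 3.2732%.
WACC = 0.4794 × 17.8000% + 0.5206 × 3.2732% = 10.2366%.
After the change:
Total capital V = 21.49 + 42.68 = 64.17.
Equity: weight = 21.49/64.17 = 0.3349; cost = 17.8%.
Term loan: weight = 42.68/64.17 = 0.6651; after-tax cost = 4.9% × (1 − 33.2%) = 3.2732%.
WACC = 0.3349 × 17.8000% + 0.6651 × 3.2732% = 8.1381%.
Change in WACC = 8.1381% − 10.2366% = -2.0985 pp.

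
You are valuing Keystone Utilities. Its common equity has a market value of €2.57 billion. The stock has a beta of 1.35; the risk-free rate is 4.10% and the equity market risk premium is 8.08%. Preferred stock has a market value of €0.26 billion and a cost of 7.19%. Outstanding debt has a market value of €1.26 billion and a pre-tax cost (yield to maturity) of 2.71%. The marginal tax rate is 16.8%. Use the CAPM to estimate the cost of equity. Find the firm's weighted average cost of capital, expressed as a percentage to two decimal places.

10.58%

Cost of equity via CAPM: Re = 4.1% + 1.35 × 8.08% = 15.0080%.
Total capital V = 2.57 + 0.26 + 1.26 = 4.09.
Equity: weight = 2.57/4.09 = 0.6284; cost = 15.008%.
Preferred: weight = 0.26/4.09 = 0.0636; cost = 7.19%.
Debt: weight = 1.26/4.09 = 0.3081; after-tax cost = 2.71% × (1 − 16.8%) = 2.2547%.
WACC = 0.6284 × 15.0080% + 0.0636 × 7.1900% + 0.3081 × 2.2547% = 10.5821%.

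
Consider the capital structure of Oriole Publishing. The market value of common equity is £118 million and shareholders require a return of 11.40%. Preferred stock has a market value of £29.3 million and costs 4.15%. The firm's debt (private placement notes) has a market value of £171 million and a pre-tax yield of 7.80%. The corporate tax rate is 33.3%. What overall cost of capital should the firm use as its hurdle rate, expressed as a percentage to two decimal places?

7.40%

Total capital V = 118 + 29.3 + 171 = 318.3.
Equity: weight = 118/318.3 = 0.3707; cost = 11.4%.
Preferred: weight = 29.3/318.3 = 0.0921; cost = 4.15%.
Private placement notes: weight = 171/318.3 = 0.5372; after-tax cost = 7.8% × (1 − 33.3%) = 5.2026%.
WACC = 0.3707 × 11.4000% + 0.0921 × 4.1500% + 0.5372 × 5.2026% = 7.4032%.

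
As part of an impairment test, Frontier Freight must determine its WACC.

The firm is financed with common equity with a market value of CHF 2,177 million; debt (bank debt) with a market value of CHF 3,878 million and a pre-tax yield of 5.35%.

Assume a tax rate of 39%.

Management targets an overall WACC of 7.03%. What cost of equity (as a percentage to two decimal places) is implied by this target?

13.74%

Total capital V = 2177 + 3878 = 6055.
Equity weight = 2177/6055 = 0.3595.
Bank debt weight = 3878/6055 = 0.6405.
Debt contribution = 0.6405 × 5.35% × (1 − 39%) = 2.0901%.
Required equity contribution = 7.03% − 2.0901% = 4.9399%.
Re = 4.9399% / 0.3595 = 13.7395%.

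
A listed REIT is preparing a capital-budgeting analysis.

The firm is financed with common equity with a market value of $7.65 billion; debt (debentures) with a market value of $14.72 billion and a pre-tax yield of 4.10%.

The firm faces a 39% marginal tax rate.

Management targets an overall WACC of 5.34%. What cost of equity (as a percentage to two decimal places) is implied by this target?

Total capital V = 7.65 + 14.72 = 22.37.
Equity weight = 7.65/22.37 = 0.3420.
Debentures weight = 14.72/22.37 = 0.6580.
Debt contribution = 0.6580 × 4.1% × (1 − 39%) = 1.6457%.
Required equity contribution = 5.34% − 1.6457% = 3.6943%.
Re = 3.6943% / 0.3420 = 10.8028%.

10.80%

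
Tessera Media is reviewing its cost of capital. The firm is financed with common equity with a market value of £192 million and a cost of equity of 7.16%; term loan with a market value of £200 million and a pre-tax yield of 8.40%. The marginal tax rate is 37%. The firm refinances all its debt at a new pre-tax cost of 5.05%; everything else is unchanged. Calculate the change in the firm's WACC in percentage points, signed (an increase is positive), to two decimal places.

Current WACC:
Total capital V = 192 + 200 = 392.
Equity: weight = 192/392 = 0.4898; cost = 7.16%.
Term loan: weight = 200/392 = 0.5102; after-tax cost = 8.4% × (1 − 37%) = 5.2920%.
WACC = 0.4898 × 7.1600% + 0.5102 × 5.2920% = 6.2069%.
After the change:
Total capital V = 192 + 200 = 392.
Equity: weight = 192/392 = 0.4898; cost = 7.16%.
Term loan: weight = 200/392 = 0.5102; after-tax cost = 5.05% × (1 − 37%) = 3.1815%.
WACC = 0.4898 × 7.1600% + 0.5102 × 3.1815% = 5.1302%.
Change in WACC = 5.1302% − 6.2069% = -1.0768 pp.

-1.08 pp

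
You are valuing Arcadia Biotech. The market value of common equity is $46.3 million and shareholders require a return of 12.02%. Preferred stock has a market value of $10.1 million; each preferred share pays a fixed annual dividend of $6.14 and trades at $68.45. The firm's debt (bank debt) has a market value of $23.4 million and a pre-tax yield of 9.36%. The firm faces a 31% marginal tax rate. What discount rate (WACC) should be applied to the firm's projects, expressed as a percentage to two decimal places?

10.00%

Cost of preferred: Rp = 6.14 / 68.45 = 8.9701%.
Total capital V = 46.3 + 10.1 + 23.4 = 79.8.
Equity: weight = 46.3/79.8 = 0.5802; cost = 12.02%.
Preferred: weight = 10.1/79.8 = 0.1266; cost = 8.9701%.
Bank debt: weight = 23.4/79.8 = 0.2932; after-tax cost = 9.36% × (1 − 31%) = 6.4584%.
WACC = 0.5802 × 12.0200% + 0.1266 × 8.9701% + 0.2932 × 6.4584% = 10.0031%.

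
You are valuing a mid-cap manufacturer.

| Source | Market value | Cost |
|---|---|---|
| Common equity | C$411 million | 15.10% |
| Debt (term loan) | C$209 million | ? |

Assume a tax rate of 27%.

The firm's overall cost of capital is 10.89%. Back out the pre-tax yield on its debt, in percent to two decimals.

3.58%

Total capital V = 411 + 209 = 620.
Equity weight = 411/620 = 0.6629.
Term loan weight = 209/620 = 0.3371.
Equity contribution = 0.6629 × 15.1% = 10.0098%.
Remaining for debt = 10.89% − 10.0098% = 0.8802%.
Rd × (1 − 27%) × 0.3371 = 0.8802%  ⇒  Rd = 3.5767%.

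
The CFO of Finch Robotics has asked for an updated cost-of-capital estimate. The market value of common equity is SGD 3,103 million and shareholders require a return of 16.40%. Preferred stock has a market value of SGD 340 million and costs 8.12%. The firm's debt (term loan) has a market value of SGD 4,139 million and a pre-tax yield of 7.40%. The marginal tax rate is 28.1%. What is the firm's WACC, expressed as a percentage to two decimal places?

9.98%

Total capital V = 3103 + 340 + 4139 = 7582.
Equity: weight = 3103/7582 = 0.4093; cost = 16.4%.
Preferred: weight = 340/7582 = 0.0448; cost = 8.12%.
Term loan: weight = 4139/7582 = 0.5459; after-tax cost = 7.4% × (1 − 28.1%) = 5.3206%.
WACC = 0.4093 × 16.4000% + 0.0448 × 8.1200% + 0.5459 × 5.3206% = 9.9805%.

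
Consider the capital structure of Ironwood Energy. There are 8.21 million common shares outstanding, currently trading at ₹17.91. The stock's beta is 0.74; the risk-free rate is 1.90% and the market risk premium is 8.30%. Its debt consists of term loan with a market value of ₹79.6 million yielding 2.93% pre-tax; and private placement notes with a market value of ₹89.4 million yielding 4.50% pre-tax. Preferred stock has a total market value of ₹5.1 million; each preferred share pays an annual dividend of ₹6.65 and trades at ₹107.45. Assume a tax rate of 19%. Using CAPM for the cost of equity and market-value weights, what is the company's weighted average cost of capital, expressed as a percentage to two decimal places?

Cost of equity via CAPM: Re = 1.9% + 0.74 × 8.3% = 8.0420%.
Cost of preferred: Rp = 6.65 / 107.45 = 6.1889%.
Market value of equity E = 17.91 × 8.21m = 147.0411m.
Total capital V = 147.0411 + 5.1 + 79.6 + 89.4 = 321.1411.
Equity: weight = 147.0411/321.1411 = 0.4579; cost = 8.042%.
Preferred: weight = 5.1/321.1411 = 0.0159; cost = 6.1889%.
Term loan: weight = 79.6/321.1411 = 0.2479; after-tax cost = 2.93% × (1 − 19%) = 2.3733%.
Private placement notes: weight = 89.4/321.1411 = 0.2784; after-tax cost = 4.5% × (1 − 19%) = 3.6450%.
WACC = 0.4579 × 8.0420% + 0.0159 × 6.1889% + 0.2479 × 2.3733% + 0.2784 × 3.6450% = 5.3834%.

5.38%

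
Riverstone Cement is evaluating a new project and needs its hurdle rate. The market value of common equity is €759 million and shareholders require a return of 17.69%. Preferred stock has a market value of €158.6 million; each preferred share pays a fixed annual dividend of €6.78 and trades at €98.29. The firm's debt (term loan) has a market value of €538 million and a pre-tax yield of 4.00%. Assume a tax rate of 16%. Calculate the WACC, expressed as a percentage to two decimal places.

11.22%

Cost of preferred: Rp = 6.78 / 98.29 = 6.8980%.
Total capital V = 759 + 158.6 + 538 = 1455.6.
Equity: weight = 759/1455.6 = 0.5214; cost = 17.69%.
Preferred: weight = 158.6/1455.6 = 0.1090; cost = 6.898%.
Term loan: weight = 538/1455.6 = 0.3696; after-tax cost = 4% × (1 − 16%) = 3.3600%.
WACC = 0.5214 × 17.6900% + 0.1090 × 6.8980% + 0.3696 × 3.3600% = 11.2177%.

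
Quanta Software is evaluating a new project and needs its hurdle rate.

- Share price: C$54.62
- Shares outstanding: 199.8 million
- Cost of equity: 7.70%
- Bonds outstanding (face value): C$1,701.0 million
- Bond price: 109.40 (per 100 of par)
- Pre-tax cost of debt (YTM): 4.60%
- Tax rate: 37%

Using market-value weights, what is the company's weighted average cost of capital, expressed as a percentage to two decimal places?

Market value of equity E = 54.62 × 199.8m = 10913.076m. Market value of debt D = 1701m × 109.4/100 = 1860.894m.
Total capital V = 10913.076 + 1860.894 = 12773.97.
Equity: weight = 10913.076/12773.97 = 0.8543; cost = 7.7%.
Bonds outstanding: weight = 1860.894/12773.97 = 0.1457; after-tax cost = 4.6% × (1 − 37%) = 2.8980%.
WACC = 0.8543 × 7.7000% + 0.1457 × 2.8980% = 7.0005%.

7.00%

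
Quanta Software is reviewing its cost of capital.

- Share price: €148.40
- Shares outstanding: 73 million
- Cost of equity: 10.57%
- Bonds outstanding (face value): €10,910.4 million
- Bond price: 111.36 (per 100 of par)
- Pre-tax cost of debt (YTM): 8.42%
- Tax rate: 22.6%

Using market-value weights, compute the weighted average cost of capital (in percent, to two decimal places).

8.43%

Market value of equity E = 148.4 × 73m = 10833.2m. Market value of debt D = 10910.4m × 111.36/100 = 12149.82144m.
Total capital V = 10833.2 + 12149.82144 = 22983.02144.
Equity: weight = 10833.2/22983.02144 = 0.4714; cost = 10.57%.
Bonds outstanding: weight = 12149.82144/22983.02144 = 0.5286; after-tax cost = 8.42% × (1 − 22.6%) = 6.5171%.
WACC = 0.4714 × 10.5700% + 0.5286 × 6.5171% = 8.4275%.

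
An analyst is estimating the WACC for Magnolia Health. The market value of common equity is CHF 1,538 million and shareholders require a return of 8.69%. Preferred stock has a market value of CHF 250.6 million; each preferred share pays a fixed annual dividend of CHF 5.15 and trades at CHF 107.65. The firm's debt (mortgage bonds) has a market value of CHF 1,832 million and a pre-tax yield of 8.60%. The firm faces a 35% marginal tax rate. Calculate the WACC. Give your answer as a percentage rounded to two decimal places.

6.85%

Cost of preferred: Rp = 5.15 / 107.65 = 4.7840%.
Total capital V = 1538 + 250.6 + 1832 = 3620.6.
Equity: weight = 1538/3620.6 = 0.4248; cost = 8.69%.
Preferred: weight = 250.6/3620.6 = 0.0692; cost = 4.784%.
Mortgage bonds: weight = 1832/3620.6 = 0.5060; after-tax cost = 8.6% × (1 − 35%) = 5.5900%.
WACC = 0.4248 × 8.6900% + 0.0692 × 4.7840% + 0.5060 × 5.5900% = 6.8511%.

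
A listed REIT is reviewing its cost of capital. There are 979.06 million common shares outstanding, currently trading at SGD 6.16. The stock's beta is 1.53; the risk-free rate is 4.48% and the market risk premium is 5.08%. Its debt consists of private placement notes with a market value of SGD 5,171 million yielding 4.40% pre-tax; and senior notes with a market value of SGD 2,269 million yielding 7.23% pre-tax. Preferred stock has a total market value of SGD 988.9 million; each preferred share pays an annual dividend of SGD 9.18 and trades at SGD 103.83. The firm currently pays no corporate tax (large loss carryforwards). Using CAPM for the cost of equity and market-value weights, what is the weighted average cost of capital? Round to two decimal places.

Cost of equity via CAPM: Re = 4.48% + 1.53 × 5.08% = 12.2524%.
Cost of preferred: Rp = 9.18 / 103.83 = 8.8414%.
Market value of equity E = 6.16 × 979.06m = 6031.0096m.
Total capital V = 6031.0096 + 988.9 + 5171 + 2269 = 14459.9096.
Equity: weight = 6031.0096/14459.9096 = 0.4171; cost = 12.2524%.
Preferred: weight = 988.9/14459.9096 = 0.0684; cost = 8.8414%.
Private placement notes: weight = 5171/14459.9096 = 0.3576; after-tax cost = 4.4% × (1 − 0%) = 4.4000%.
Senior notes: weight = 2269/14459.9096 = 0.1569; after-tax cost = 7.23% × (1 − 0%) = 7.2300%.
WACC = 0.4171 × 12.2524% + 0.0684 × 8.8414% + 0.3576 × 4.4000% + 0.1569 × 7.2300% = 8.4229%.

8.42%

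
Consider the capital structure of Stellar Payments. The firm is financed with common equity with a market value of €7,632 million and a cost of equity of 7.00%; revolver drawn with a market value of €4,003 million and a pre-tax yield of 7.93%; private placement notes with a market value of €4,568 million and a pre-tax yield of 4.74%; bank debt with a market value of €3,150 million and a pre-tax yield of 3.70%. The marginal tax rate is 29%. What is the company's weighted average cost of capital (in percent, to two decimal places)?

5.15%

Total capital V = 7632 + 4003 + 4568 + 3150 = 19353.
Equity: weight = 7632/19353 = 0.3944; cost = 7%.
Revolver drawn: weight = 4003/19353 = 0.2068; after-tax cost = 7.93% × (1 − 29%) = 5.6303%.
Private placement notes: weight = 4568/19353 = 0.2360; after-tax cost = 4.74% × (1 − 29%) = 3.3654%.
Bank debt: weight = 3150/19353 = 0.1628; after-tax cost = 3.7% × (1 − 29%) = 2.6270%.
WACC = 0.3944 × 7.0000% + 0.2068 × 5.6303% + 0.2360 × 3.3654% + 0.1628 × 2.6270% = 5.1470%.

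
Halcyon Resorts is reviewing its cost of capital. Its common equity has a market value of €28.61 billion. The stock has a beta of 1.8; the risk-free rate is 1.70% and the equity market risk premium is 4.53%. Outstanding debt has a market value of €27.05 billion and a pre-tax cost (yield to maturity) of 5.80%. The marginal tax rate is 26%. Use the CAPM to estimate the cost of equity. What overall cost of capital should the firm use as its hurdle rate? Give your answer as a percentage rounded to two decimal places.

Cost of equity via CAPM: Re = 1.7% + 1.8 × 4.53% = 9.8540%.
Total capital V = 28.61 + 27.05 = 55.66.
Equity: weight = 28.61/55.66 = 0.5140; cost = 9.854%.
Debt: weight = 27.05/55.66 = 0.4860; after-tax cost = 5.8% × (1 − 26%) = 4.2920%.
WACC = 0.5140 × 9.8540% + 0.4860 × 4.2920% = 7.1509%.

7.15%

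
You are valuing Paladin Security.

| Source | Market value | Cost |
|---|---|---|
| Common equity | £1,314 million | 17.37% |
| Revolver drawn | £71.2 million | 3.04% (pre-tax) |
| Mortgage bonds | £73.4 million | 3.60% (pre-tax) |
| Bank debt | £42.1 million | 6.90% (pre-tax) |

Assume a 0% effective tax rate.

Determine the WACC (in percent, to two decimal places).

Total capital V = 1314 + 71.2 + 73.4 + 42.1 = 1500.7.
Equity: weight = 1314/1500.7 = 0.8756; cost = 17.37%.
Revolver drawn: weight = 71.2/1500.7 = 0.0474; after-tax cost = 3.04% × (1 − 0%) = 3.0400%.
Mortgage bonds: weight = 73.4/1500.7 = 0.0489; after-tax cost = 3.6% × (1 − 0%) = 3.6000%.
Bank debt: weight = 42.1/1500.7 = 0.0281; after-tax cost = 6.9% × (1 − 0%) = 6.9000%.
WACC = 0.8756 × 17.3700% + 0.0474 × 3.0400% + 0.0489 × 3.6000% + 0.0281 × 6.9000% = 15.7229%.

15.72%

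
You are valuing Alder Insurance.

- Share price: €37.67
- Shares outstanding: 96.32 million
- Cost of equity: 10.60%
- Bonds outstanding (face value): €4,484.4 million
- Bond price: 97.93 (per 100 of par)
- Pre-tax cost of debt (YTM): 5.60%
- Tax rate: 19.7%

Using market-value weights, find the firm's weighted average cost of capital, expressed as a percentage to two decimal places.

Market value of equity E = 37.67 × 96.32m = 3628.3744m. Market value of debt D = 4484.4m × 97.93/100 = 4391.57292m.
Total capital V = 3628.3744 + 4391.57292 = 8019.94732.
Equity: weight = 3628.3744/8019.94732 = 0.4524; cost = 10.6%.
Bonds outstanding: weight = 4391.57292/8019.94732 = 0.5476; after-tax cost = 5.6% × (1 − 19.7%) = 4.4968%.
WACC = 0.4524 × 10.6000% + 0.5476 × 4.4968% = 7.2580%.

7.26%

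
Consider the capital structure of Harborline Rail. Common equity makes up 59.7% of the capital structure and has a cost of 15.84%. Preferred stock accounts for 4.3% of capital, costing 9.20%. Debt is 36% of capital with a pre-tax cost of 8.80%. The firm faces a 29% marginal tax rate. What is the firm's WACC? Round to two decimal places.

12.10%

After-tax cost of debt = 8.8% × (1 − 29%) = 6.2480%.
WACC = 0.597 × 15.8400% + 0.043 × 9.2000% + 0.360 × 6.2480% = 12.1014%.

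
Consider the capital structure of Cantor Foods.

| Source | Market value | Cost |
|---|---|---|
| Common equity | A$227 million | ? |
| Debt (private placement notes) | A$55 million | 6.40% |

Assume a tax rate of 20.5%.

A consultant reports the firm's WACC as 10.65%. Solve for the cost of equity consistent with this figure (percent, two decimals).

Total capital V = 227 + 55 = 282.
Equity weight = 227/282 = 0.8050.
Private placement notes weight = 55/282 = 0.1950.
Debt contribution = 0.1950 × 6.4% × (1 − 20.5%) = 0.9923%.
Required equity contribution = 10.65% − 0.9923% = 9.6577%.
Re = 9.6577% / 0.8050 = 11.9976%.

12.00%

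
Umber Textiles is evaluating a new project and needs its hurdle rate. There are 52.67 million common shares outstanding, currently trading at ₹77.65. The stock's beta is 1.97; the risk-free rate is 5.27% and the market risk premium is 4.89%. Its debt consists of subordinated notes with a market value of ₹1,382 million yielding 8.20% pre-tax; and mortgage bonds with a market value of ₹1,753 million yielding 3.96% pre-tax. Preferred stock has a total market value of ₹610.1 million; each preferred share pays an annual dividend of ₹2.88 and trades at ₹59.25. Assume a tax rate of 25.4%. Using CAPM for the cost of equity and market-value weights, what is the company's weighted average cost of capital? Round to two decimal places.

9.90%

Cost of equity via CAPM: Re = 5.27% + 1.97 × 4.89% = 14.9033%.
Cost of preferred: Rp = 2.88 / 59.25 = 4.8608%.
Market value of equity E = 77.65 × 52.67m = 4089.8255m.
Total capital V = 4089.8255 + 610.1 + 1382 + 1753 = 7834.9255.
Equity: weight = 4089.8255/7834.9255 = 0.5220; cost = 14.9033%.
Preferred: weight = 610.1/7834.9255 = 0.0779; cost = 4.8608%.
Subordinated notes: weight = 1382/7834.9255 = 0.1764; after-tax cost = 8.2% × (1 − 25.4%) = 6.1172%.
Mortgage bonds: weight = 1753/7834.9255 = 0.2237; after-tax cost = 3.96% × (1 − 25.4%) = 2.9542%.
WACC = 0.5220 × 14.9033% + 0.0779 × 4.8608% + 0.1764 × 6.1172% + 0.2237 × 2.9542% = 9.8980%.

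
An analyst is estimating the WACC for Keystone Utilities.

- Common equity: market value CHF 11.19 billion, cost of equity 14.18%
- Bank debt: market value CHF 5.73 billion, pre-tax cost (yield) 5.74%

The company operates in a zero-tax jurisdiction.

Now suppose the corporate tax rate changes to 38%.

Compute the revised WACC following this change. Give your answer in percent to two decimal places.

After the change:
Total capital V = 11.19 + 5.73 = 16.92.
Equity: weight = 11.19/16.92 = 0.6613; cost = 14.18%.
Bank debt: weight = 5.73/16.92 = 0.3387; after-tax cost = 5.74% × (1 − 38%) = 3.5588%.
WACC = 0.6613 × 14.1800% + 0.3387 × 3.5588% = 10.5831%.

10.58%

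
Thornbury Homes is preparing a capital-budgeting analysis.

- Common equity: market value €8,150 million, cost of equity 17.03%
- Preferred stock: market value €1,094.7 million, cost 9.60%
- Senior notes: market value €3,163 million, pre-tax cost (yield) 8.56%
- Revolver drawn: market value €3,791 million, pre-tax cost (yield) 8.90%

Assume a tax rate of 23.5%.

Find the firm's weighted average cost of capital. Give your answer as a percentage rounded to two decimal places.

12.09%

Total capital V = 8150 + 1094.7 + 3163 + 3791 = 16198.7.
Equity: weight = 8150/16198.7 = 0.5031; cost = 17.03%.
Preferred: weight = 1094.7/16198.7 = 0.0676; cost = 9.6%.
Senior notes: weight = 3163/16198.7 = 0.1953; after-tax cost = 8.56% × (1 − 23.5%) = 6.5484%.
Revolver drawn: weight = 3791/16198.7 = 0.2340; after-tax cost = 8.9% × (1 − 23.5%) = 6.8085%.
WACC = 0.5031 × 17.0300% + 0.0676 × 9.6000% + 0.1953 × 6.5484% + 0.2340 × 6.8085% = 12.0891%.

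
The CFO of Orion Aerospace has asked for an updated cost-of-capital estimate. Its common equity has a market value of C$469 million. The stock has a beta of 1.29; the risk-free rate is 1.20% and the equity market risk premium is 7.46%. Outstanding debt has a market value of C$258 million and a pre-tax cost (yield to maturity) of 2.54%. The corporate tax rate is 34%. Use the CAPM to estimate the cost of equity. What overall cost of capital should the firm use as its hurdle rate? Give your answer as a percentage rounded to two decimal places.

7.58%

Cost of equity via CAPM: Re = 1.2% + 1.29 × 7.46% = 10.8234%.
Total capital V = 469 + 258 = 727.
Equity: weight = 469/727 = 0.6451; cost = 10.8234%.
Debt: weight = 258/727 = 0.3549; after-tax cost = 2.54% × (1 − 34%) = 1.6764%.
WACC = 0.6451 × 10.8234% + 0.3549 × 1.6764% = 7.5773%.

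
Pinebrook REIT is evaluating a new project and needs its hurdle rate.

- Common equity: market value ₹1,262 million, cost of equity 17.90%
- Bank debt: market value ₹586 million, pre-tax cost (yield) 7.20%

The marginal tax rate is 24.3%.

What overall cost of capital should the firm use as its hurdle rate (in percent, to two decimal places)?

13.95%

Total capital V = 1262 + 586 = 1848.
Equity: weight = 1262/1848 = 0.6829; cost = 17.9%.
Bank debt: weight = 586/1848 = 0.3171; after-tax cost = 7.2% × (1 − 24.3%) = 5.4504%.
WACC = 0.6829 × 17.9000% + 0.3171 × 5.4504% = 13.9522%.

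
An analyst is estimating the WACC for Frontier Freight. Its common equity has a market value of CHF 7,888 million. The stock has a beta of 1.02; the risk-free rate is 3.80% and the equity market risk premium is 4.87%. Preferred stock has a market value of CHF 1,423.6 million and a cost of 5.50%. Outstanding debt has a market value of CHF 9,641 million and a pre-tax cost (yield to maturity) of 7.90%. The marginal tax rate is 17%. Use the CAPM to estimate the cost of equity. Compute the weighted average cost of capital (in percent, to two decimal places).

Cost of equity via CAPM: Re = 3.8% + 1.02 × 4.87% = 8.7674%.
Total capital V = 7888 + 1423.6 + 9641 = 18952.6.
Equity: weight = 7888/18952.6 = 0.4162; cost = 8.7674%.
Preferred: weight = 1423.6/18952.6 = 0.0751; cost = 5.5%.
Debt: weight = 9641/18952.6 = 0.5087; after-tax cost = 7.9% × (1 − 17%) = 6.5570%.
WACC = 0.4162 × 8.7674% + 0.0751 × 5.5000% + 0.5087 × 6.5570% = 7.3976%.

7.40%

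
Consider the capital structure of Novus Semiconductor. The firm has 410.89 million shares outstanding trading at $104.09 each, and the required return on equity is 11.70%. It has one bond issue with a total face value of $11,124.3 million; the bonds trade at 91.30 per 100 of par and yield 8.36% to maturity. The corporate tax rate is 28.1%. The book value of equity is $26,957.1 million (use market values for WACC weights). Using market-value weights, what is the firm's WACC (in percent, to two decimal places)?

10.61%

Market value of equity E = 104.09 × 410.89m = 42769.5401m. Market value of debt D = 11124.3m × 91.3/100 = 10156.4859m.
Total capital V = 42769.5401 + 10156.4859 = 52926.026.
Equity: weight = 42769.5401/52926.026 = 0.8081; cost = 11.7%.
Bonds outstanding: weight = 10156.4859/52926.026 = 0.1919; after-tax cost = 8.36% × (1 − 28.1%) = 6.0108%.
WACC = 0.8081 × 11.7000% + 0.1919 × 6.0108% = 10.6083%.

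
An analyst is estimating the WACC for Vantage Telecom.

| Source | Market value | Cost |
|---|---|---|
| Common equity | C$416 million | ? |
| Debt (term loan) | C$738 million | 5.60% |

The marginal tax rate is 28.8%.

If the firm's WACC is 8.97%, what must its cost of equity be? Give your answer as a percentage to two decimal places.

Total capital V = 416 + 738 = 1154.
Equity weight = 416/1154 = 0.3605.
Term loan weight = 738/1154 = 0.6395.
Debt contribution = 0.6395 × 5.6% × (1 − 28.8%) = 2.5499%.
Required equity contribution = 8.97% − 2.5499% = 6.4201%.
Re = 6.4201% / 0.3605 = 17.8097%.

17.81%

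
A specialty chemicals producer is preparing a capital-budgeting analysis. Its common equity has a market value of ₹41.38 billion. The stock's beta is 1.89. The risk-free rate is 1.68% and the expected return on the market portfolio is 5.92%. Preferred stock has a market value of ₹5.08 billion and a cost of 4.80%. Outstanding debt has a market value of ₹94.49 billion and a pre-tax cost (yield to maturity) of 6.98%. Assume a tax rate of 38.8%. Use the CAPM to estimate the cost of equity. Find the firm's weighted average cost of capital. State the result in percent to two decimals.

Market risk premium = 5.92% − 1.68% = 4.24%.
Cost of equity via CAPM: Re = 1.68% + 1.89 × 4.24% = 9.6936%.
Total capital V = 41.38 + 5.08 + 94.49 = 140.95.
Equity: weight = 41.38/140.95 = 0.2936; cost = 9.6936%.
Preferred: weight = 5.08/140.95 = 0.0360; cost = 4.8%.
Debt: weight = 94.49/140.95 = 0.6704; after-tax cost = 6.98% × (1 − 38.8%) = 4.2718%.
WACC = 0.2936 × 9.6936% + 0.0360 × 4.8000% + 0.6704 × 4.2718% = 5.8825%.

5.88%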